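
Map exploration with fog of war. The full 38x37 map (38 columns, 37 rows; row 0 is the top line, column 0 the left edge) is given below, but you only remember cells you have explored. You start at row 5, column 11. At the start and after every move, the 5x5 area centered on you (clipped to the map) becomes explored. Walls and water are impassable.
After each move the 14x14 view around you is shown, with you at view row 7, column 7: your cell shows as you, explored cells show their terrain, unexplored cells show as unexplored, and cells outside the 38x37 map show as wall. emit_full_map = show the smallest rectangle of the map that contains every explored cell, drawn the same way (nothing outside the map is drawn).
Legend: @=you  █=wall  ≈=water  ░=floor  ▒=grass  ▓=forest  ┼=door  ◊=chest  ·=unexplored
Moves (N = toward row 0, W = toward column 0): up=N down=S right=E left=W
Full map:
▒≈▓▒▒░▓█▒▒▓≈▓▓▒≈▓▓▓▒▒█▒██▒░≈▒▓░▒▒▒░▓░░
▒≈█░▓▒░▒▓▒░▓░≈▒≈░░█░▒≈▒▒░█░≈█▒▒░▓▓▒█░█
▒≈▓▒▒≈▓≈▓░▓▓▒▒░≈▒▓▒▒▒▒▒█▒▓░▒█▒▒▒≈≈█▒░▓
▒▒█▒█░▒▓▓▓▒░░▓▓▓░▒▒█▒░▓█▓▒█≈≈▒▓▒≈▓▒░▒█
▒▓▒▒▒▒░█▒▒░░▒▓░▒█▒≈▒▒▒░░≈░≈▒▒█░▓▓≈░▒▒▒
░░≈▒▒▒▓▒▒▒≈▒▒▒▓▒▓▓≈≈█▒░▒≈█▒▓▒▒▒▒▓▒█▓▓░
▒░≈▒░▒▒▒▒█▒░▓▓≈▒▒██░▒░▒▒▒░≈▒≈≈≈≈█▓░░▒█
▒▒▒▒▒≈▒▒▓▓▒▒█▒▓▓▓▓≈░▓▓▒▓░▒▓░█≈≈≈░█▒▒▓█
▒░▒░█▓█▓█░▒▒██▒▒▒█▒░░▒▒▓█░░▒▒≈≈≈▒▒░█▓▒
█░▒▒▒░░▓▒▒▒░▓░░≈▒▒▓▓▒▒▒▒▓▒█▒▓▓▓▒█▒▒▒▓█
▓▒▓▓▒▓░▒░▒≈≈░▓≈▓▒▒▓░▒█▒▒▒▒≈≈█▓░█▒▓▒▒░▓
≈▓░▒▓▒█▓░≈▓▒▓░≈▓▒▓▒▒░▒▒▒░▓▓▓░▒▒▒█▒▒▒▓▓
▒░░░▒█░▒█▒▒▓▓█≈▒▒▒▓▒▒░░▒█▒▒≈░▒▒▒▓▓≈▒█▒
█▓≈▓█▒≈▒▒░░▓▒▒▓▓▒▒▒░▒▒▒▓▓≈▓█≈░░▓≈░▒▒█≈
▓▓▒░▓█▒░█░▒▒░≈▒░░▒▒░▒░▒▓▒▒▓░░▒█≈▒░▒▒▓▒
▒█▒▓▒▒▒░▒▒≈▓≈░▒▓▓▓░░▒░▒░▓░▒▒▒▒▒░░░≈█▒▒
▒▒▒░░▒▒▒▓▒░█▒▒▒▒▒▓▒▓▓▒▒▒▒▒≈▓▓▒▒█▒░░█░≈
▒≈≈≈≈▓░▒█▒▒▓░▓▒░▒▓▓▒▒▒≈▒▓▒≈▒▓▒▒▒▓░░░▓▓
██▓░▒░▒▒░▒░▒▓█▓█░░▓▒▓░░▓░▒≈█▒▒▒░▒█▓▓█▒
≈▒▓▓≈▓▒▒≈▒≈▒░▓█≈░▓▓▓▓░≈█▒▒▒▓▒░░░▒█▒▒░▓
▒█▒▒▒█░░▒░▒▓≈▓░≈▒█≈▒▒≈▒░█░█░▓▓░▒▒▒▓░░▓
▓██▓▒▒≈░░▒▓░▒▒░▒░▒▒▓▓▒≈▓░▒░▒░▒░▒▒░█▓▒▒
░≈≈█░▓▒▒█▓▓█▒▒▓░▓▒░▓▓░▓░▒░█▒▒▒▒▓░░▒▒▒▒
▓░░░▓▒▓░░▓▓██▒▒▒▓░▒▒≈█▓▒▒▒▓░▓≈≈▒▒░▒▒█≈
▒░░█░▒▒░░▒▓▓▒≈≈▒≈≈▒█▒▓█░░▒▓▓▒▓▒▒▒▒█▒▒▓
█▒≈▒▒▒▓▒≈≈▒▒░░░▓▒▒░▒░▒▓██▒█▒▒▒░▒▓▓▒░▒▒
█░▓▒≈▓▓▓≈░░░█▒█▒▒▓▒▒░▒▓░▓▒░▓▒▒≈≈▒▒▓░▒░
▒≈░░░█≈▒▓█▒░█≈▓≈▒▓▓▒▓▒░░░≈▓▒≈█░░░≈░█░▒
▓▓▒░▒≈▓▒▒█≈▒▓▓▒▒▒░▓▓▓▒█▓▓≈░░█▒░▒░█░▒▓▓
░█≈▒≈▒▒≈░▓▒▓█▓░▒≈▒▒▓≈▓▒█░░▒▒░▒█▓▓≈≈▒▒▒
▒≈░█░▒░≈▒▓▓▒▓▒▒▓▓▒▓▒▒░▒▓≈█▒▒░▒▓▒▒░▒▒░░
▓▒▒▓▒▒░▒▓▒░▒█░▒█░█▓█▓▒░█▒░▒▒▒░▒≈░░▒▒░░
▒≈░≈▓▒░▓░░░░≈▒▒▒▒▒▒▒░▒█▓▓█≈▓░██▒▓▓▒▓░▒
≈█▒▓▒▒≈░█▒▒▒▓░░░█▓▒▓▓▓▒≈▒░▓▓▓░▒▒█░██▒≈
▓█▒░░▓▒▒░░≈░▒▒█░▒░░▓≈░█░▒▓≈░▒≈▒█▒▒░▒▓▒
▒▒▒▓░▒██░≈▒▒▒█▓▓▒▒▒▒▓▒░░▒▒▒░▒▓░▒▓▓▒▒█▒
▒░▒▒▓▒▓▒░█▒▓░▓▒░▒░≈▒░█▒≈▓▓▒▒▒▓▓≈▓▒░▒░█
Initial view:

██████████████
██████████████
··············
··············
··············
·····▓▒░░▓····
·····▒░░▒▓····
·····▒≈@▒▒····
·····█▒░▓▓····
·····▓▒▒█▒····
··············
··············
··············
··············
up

██████████████
██████████████
██████████████
··············
··············
·····░▓▓▒▒····
·····▓▒░░▓····
·····▒░@▒▓····
·····▒≈▒▒▒····
·····█▒░▓▓····
·····▓▒▒█▒····
··············
··············
··············

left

██████████████
██████████████
██████████████
··············
··············
·····▓░▓▓▒▒···
·····▓▓▒░░▓···
·····▒▒@░▒▓···
·····▒▒≈▒▒▒···
·····▒█▒░▓▓···
······▓▒▒█▒···
··············
··············
··············

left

██████████████
██████████████
██████████████
··············
··············
·····≈▓░▓▓▒▒··
·····▓▓▓▒░░▓··
·····█▒@░░▒▓··
·····▒▒▒≈▒▒▒··
·····▒▒█▒░▓▓··
·······▓▒▒█▒··
··············
··············
··············

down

██████████████
██████████████
··············
··············
·····≈▓░▓▓▒▒··
·····▓▓▓▒░░▓··
·····█▒▒░░▒▓··
·····▒▒@≈▒▒▒··
·····▒▒█▒░▓▓··
·····▒▓▓▒▒█▒··
··············
··············
··············
··············

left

██████████████
██████████████
··············
··············
······≈▓░▓▓▒▒·
·····▒▓▓▓▒░░▓·
·····░█▒▒░░▒▓·
·····▓▒@▒≈▒▒▒·
·····▒▒▒█▒░▓▓·
·····▒▒▓▓▒▒█▒·
··············
··············
··············
··············

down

██████████████
··············
··············
······≈▓░▓▓▒▒·
·····▒▓▓▓▒░░▓·
·····░█▒▒░░▒▓·
·····▓▒▒▒≈▒▒▒·
·····▒▒@█▒░▓▓·
·····▒▒▓▓▒▒█▒·
·····█▓█░▒····
··············
··············
··············
··············

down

··············
··············
······≈▓░▓▓▒▒·
·····▒▓▓▓▒░░▓·
·····░█▒▒░░▒▓·
·····▓▒▒▒≈▒▒▒·
·····▒▒▒█▒░▓▓·
·····▒▒@▓▒▒█▒·
·····█▓█░▒····
·····░▓▒▒▒····
··············
··············
··············
··············

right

··············
··············
·····≈▓░▓▓▒▒··
····▒▓▓▓▒░░▓··
····░█▒▒░░▒▓··
····▓▒▒▒≈▒▒▒··
····▒▒▒█▒░▓▓··
····▒▒▓@▒▒█▒··
····█▓█░▒▒····
····░▓▒▒▒░····
··············
··············
··············
··············

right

··············
··············
····≈▓░▓▓▒▒···
···▒▓▓▓▒░░▓···
···░█▒▒░░▒▓···
···▓▒▒▒≈▒▒▒···
···▒▒▒█▒░▓▓···
···▒▒▓▓@▒█▒···
···█▓█░▒▒█····
···░▓▒▒▒░▓····
··············
··············
··············
··············

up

██████████████
··············
··············
····≈▓░▓▓▒▒···
···▒▓▓▓▒░░▓···
···░█▒▒░░▒▓···
···▓▒▒▒≈▒▒▒···
···▒▒▒█@░▓▓···
···▒▒▓▓▒▒█▒···
···█▓█░▒▒█····
···░▓▒▒▒░▓····
··············
··············
··············

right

██████████████
··············
··············
···≈▓░▓▓▒▒····
··▒▓▓▓▒░░▓····
··░█▒▒░░▒▓····
··▓▒▒▒≈▒▒▒····
··▒▒▒█▒@▓▓····
··▒▒▓▓▒▒█▒····
··█▓█░▒▒██····
··░▓▒▒▒░▓·····
··············
··············
··············

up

██████████████
██████████████
··············
··············
···≈▓░▓▓▒▒····
··▒▓▓▓▒░░▓····
··░█▒▒░░▒▓····
··▓▒▒▒≈@▒▒····
··▒▒▒█▒░▓▓····
··▒▒▓▓▒▒█▒····
··█▓█░▒▒██····
··░▓▒▒▒░▓·····
··············
··············

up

██████████████
██████████████
██████████████
··············
··············
···≈▓░▓▓▒▒····
··▒▓▓▓▒░░▓····
··░█▒▒░@▒▓····
··▓▒▒▒≈▒▒▒····
··▒▒▒█▒░▓▓····
··▒▒▓▓▒▒█▒····
··█▓█░▒▒██····
··░▓▒▒▒░▓·····
··············

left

██████████████
██████████████
██████████████
··············
··············
····≈▓░▓▓▒▒···
···▒▓▓▓▒░░▓···
···░█▒▒@░▒▓···
···▓▒▒▒≈▒▒▒···
···▒▒▒█▒░▓▓···
···▒▒▓▓▒▒█▒···
···█▓█░▒▒██···
···░▓▒▒▒░▓····
··············

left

██████████████
██████████████
██████████████
··············
··············
·····≈▓░▓▓▒▒··
····▒▓▓▓▒░░▓··
····░█▒@░░▒▓··
····▓▒▒▒≈▒▒▒··
····▒▒▒█▒░▓▓··
····▒▒▓▓▒▒█▒··
····█▓█░▒▒██··
····░▓▒▒▒░▓···
··············

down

██████████████
██████████████
··············
··············
·····≈▓░▓▓▒▒··
····▒▓▓▓▒░░▓··
····░█▒▒░░▒▓··
····▓▒▒@≈▒▒▒··
····▒▒▒█▒░▓▓··
····▒▒▓▓▒▒█▒··
····█▓█░▒▒██··
····░▓▒▒▒░▓···
··············
··············

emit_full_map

·≈▓░▓▓▒▒
▒▓▓▓▒░░▓
░█▒▒░░▒▓
▓▒▒@≈▒▒▒
▒▒▒█▒░▓▓
▒▒▓▓▒▒█▒
█▓█░▒▒██
░▓▒▒▒░▓·

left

██████████████
██████████████
··············
··············
······≈▓░▓▓▒▒·
·····▒▓▓▓▒░░▓·
·····░█▒▒░░▒▓·
·····▓▒@▒≈▒▒▒·
·····▒▒▒█▒░▓▓·
·····▒▒▓▓▒▒█▒·
·····█▓█░▒▒██·
·····░▓▒▒▒░▓··
··············
··············

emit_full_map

·≈▓░▓▓▒▒
▒▓▓▓▒░░▓
░█▒▒░░▒▓
▓▒@▒≈▒▒▒
▒▒▒█▒░▓▓
▒▒▓▓▒▒█▒
█▓█░▒▒██
░▓▒▒▒░▓·


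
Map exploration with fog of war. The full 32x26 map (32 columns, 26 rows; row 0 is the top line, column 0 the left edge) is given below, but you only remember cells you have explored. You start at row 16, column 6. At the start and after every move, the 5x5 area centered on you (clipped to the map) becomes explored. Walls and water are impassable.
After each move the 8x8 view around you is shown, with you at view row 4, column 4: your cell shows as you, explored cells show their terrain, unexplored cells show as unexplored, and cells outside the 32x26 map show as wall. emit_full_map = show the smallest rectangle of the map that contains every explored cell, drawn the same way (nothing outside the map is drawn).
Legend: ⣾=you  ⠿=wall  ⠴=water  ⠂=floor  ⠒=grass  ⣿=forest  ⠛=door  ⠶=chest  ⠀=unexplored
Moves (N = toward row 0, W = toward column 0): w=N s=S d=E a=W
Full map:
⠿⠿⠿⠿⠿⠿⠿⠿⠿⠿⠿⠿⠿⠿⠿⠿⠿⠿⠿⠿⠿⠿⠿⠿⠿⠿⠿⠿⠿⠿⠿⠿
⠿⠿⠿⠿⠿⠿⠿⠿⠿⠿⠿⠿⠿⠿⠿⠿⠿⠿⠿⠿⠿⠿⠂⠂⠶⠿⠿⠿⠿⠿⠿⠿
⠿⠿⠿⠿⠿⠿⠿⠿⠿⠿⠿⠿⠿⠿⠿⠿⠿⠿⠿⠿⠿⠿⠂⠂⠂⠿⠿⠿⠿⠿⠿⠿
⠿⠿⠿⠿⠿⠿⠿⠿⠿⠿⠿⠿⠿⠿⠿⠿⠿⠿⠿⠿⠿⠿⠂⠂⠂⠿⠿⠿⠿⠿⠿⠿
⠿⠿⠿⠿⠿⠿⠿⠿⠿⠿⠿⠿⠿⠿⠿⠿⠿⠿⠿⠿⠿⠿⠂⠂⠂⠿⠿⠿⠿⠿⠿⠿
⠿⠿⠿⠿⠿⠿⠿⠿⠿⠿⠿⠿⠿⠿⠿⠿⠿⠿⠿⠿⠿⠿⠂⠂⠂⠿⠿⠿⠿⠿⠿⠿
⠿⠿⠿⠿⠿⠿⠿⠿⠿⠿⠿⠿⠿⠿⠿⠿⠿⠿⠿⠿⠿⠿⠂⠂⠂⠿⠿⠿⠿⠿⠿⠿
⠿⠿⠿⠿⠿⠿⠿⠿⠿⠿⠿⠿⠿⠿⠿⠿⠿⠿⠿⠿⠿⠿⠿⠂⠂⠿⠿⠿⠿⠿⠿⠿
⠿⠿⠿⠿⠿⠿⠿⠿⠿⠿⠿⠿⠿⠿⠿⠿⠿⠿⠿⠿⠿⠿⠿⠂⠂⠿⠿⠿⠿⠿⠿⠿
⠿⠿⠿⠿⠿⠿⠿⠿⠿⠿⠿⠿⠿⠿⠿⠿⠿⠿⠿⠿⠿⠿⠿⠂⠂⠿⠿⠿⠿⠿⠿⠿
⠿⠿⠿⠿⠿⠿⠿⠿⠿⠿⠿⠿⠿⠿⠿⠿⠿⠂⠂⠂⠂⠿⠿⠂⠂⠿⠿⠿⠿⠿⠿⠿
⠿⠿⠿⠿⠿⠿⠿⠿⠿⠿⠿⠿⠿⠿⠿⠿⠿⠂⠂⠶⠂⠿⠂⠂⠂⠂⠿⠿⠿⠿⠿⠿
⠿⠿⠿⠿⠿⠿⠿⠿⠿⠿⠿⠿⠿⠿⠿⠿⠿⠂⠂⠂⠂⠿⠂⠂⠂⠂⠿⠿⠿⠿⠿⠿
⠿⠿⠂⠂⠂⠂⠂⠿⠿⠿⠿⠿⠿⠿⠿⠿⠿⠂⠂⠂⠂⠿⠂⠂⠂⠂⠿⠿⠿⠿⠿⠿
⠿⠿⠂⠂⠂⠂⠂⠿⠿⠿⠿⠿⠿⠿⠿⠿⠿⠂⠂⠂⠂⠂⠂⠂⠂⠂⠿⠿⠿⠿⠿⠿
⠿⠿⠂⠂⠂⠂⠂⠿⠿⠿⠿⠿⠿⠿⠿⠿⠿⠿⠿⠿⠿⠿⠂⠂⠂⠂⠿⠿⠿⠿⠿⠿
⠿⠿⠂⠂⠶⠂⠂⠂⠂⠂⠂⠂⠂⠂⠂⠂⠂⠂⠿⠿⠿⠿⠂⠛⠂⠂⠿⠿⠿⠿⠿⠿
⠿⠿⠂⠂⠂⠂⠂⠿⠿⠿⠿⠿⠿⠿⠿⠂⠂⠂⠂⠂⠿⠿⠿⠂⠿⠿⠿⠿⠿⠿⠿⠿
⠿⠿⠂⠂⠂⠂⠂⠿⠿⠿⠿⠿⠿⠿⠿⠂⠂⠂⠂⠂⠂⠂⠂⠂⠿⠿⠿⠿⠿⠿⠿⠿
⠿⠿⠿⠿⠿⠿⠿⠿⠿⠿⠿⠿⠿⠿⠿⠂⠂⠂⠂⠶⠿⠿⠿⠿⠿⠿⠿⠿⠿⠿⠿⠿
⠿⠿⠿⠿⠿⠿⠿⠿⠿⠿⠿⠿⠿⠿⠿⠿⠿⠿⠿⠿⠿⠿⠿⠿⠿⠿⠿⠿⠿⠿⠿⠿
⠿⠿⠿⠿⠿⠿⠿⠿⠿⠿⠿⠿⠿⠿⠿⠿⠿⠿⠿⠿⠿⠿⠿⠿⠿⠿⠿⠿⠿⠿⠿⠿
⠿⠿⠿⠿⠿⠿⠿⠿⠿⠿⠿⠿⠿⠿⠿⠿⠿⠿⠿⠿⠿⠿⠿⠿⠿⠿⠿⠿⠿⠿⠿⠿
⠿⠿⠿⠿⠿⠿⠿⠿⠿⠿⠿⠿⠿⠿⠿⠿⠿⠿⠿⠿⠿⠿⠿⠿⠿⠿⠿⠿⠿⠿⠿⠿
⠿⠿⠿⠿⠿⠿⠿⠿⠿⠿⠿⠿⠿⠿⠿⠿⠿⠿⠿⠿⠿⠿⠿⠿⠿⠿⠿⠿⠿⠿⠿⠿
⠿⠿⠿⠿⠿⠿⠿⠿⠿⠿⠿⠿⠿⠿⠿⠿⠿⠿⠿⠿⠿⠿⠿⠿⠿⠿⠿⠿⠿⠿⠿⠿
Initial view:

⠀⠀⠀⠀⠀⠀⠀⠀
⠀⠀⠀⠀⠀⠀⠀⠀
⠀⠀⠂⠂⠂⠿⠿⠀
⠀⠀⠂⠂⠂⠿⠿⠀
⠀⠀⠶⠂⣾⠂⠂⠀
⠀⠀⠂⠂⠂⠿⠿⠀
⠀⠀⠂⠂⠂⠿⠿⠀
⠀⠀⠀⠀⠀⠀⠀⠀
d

⠀⠀⠀⠀⠀⠀⠀⠀
⠀⠀⠀⠀⠀⠀⠀⠀
⠀⠂⠂⠂⠿⠿⠿⠀
⠀⠂⠂⠂⠿⠿⠿⠀
⠀⠶⠂⠂⣾⠂⠂⠀
⠀⠂⠂⠂⠿⠿⠿⠀
⠀⠂⠂⠂⠿⠿⠿⠀
⠀⠀⠀⠀⠀⠀⠀⠀

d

⠀⠀⠀⠀⠀⠀⠀⠀
⠀⠀⠀⠀⠀⠀⠀⠀
⠂⠂⠂⠿⠿⠿⠿⠀
⠂⠂⠂⠿⠿⠿⠿⠀
⠶⠂⠂⠂⣾⠂⠂⠀
⠂⠂⠂⠿⠿⠿⠿⠀
⠂⠂⠂⠿⠿⠿⠿⠀
⠀⠀⠀⠀⠀⠀⠀⠀

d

⠀⠀⠀⠀⠀⠀⠀⠀
⠀⠀⠀⠀⠀⠀⠀⠀
⠂⠂⠿⠿⠿⠿⠿⠀
⠂⠂⠿⠿⠿⠿⠿⠀
⠂⠂⠂⠂⣾⠂⠂⠀
⠂⠂⠿⠿⠿⠿⠿⠀
⠂⠂⠿⠿⠿⠿⠿⠀
⠀⠀⠀⠀⠀⠀⠀⠀

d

⠀⠀⠀⠀⠀⠀⠀⠀
⠀⠀⠀⠀⠀⠀⠀⠀
⠂⠿⠿⠿⠿⠿⠿⠀
⠂⠿⠿⠿⠿⠿⠿⠀
⠂⠂⠂⠂⣾⠂⠂⠀
⠂⠿⠿⠿⠿⠿⠿⠀
⠂⠿⠿⠿⠿⠿⠿⠀
⠀⠀⠀⠀⠀⠀⠀⠀

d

⠀⠀⠀⠀⠀⠀⠀⠀
⠀⠀⠀⠀⠀⠀⠀⠀
⠿⠿⠿⠿⠿⠿⠿⠀
⠿⠿⠿⠿⠿⠿⠿⠀
⠂⠂⠂⠂⣾⠂⠂⠀
⠿⠿⠿⠿⠿⠿⠿⠀
⠿⠿⠿⠿⠿⠿⠿⠀
⠀⠀⠀⠀⠀⠀⠀⠀

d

⠀⠀⠀⠀⠀⠀⠀⠀
⠀⠀⠀⠀⠀⠀⠀⠀
⠿⠿⠿⠿⠿⠿⠿⠀
⠿⠿⠿⠿⠿⠿⠿⠀
⠂⠂⠂⠂⣾⠂⠂⠀
⠿⠿⠿⠿⠿⠿⠿⠀
⠿⠿⠿⠿⠿⠿⠿⠀
⠀⠀⠀⠀⠀⠀⠀⠀

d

⠀⠀⠀⠀⠀⠀⠀⠀
⠀⠀⠀⠀⠀⠀⠀⠀
⠿⠿⠿⠿⠿⠿⠿⠀
⠿⠿⠿⠿⠿⠿⠿⠀
⠂⠂⠂⠂⣾⠂⠂⠀
⠿⠿⠿⠿⠿⠿⠂⠀
⠿⠿⠿⠿⠿⠿⠂⠀
⠀⠀⠀⠀⠀⠀⠀⠀

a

⠀⠀⠀⠀⠀⠀⠀⠀
⠀⠀⠀⠀⠀⠀⠀⠀
⠿⠿⠿⠿⠿⠿⠿⠿
⠿⠿⠿⠿⠿⠿⠿⠿
⠂⠂⠂⠂⣾⠂⠂⠂
⠿⠿⠿⠿⠿⠿⠿⠂
⠿⠿⠿⠿⠿⠿⠿⠂
⠀⠀⠀⠀⠀⠀⠀⠀

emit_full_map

⠂⠂⠂⠿⠿⠿⠿⠿⠿⠿⠿⠿
⠂⠂⠂⠿⠿⠿⠿⠿⠿⠿⠿⠿
⠶⠂⠂⠂⠂⠂⠂⠂⣾⠂⠂⠂
⠂⠂⠂⠿⠿⠿⠿⠿⠿⠿⠿⠂
⠂⠂⠂⠿⠿⠿⠿⠿⠿⠿⠿⠂

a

⠀⠀⠀⠀⠀⠀⠀⠀
⠀⠀⠀⠀⠀⠀⠀⠀
⠿⠿⠿⠿⠿⠿⠿⠿
⠿⠿⠿⠿⠿⠿⠿⠿
⠂⠂⠂⠂⣾⠂⠂⠂
⠿⠿⠿⠿⠿⠿⠿⠿
⠿⠿⠿⠿⠿⠿⠿⠿
⠀⠀⠀⠀⠀⠀⠀⠀

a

⠀⠀⠀⠀⠀⠀⠀⠀
⠀⠀⠀⠀⠀⠀⠀⠀
⠂⠿⠿⠿⠿⠿⠿⠿
⠂⠿⠿⠿⠿⠿⠿⠿
⠂⠂⠂⠂⣾⠂⠂⠂
⠂⠿⠿⠿⠿⠿⠿⠿
⠂⠿⠿⠿⠿⠿⠿⠿
⠀⠀⠀⠀⠀⠀⠀⠀

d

⠀⠀⠀⠀⠀⠀⠀⠀
⠀⠀⠀⠀⠀⠀⠀⠀
⠿⠿⠿⠿⠿⠿⠿⠿
⠿⠿⠿⠿⠿⠿⠿⠿
⠂⠂⠂⠂⣾⠂⠂⠂
⠿⠿⠿⠿⠿⠿⠿⠿
⠿⠿⠿⠿⠿⠿⠿⠿
⠀⠀⠀⠀⠀⠀⠀⠀

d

⠀⠀⠀⠀⠀⠀⠀⠀
⠀⠀⠀⠀⠀⠀⠀⠀
⠿⠿⠿⠿⠿⠿⠿⠿
⠿⠿⠿⠿⠿⠿⠿⠿
⠂⠂⠂⠂⣾⠂⠂⠂
⠿⠿⠿⠿⠿⠿⠿⠂
⠿⠿⠿⠿⠿⠿⠿⠂
⠀⠀⠀⠀⠀⠀⠀⠀


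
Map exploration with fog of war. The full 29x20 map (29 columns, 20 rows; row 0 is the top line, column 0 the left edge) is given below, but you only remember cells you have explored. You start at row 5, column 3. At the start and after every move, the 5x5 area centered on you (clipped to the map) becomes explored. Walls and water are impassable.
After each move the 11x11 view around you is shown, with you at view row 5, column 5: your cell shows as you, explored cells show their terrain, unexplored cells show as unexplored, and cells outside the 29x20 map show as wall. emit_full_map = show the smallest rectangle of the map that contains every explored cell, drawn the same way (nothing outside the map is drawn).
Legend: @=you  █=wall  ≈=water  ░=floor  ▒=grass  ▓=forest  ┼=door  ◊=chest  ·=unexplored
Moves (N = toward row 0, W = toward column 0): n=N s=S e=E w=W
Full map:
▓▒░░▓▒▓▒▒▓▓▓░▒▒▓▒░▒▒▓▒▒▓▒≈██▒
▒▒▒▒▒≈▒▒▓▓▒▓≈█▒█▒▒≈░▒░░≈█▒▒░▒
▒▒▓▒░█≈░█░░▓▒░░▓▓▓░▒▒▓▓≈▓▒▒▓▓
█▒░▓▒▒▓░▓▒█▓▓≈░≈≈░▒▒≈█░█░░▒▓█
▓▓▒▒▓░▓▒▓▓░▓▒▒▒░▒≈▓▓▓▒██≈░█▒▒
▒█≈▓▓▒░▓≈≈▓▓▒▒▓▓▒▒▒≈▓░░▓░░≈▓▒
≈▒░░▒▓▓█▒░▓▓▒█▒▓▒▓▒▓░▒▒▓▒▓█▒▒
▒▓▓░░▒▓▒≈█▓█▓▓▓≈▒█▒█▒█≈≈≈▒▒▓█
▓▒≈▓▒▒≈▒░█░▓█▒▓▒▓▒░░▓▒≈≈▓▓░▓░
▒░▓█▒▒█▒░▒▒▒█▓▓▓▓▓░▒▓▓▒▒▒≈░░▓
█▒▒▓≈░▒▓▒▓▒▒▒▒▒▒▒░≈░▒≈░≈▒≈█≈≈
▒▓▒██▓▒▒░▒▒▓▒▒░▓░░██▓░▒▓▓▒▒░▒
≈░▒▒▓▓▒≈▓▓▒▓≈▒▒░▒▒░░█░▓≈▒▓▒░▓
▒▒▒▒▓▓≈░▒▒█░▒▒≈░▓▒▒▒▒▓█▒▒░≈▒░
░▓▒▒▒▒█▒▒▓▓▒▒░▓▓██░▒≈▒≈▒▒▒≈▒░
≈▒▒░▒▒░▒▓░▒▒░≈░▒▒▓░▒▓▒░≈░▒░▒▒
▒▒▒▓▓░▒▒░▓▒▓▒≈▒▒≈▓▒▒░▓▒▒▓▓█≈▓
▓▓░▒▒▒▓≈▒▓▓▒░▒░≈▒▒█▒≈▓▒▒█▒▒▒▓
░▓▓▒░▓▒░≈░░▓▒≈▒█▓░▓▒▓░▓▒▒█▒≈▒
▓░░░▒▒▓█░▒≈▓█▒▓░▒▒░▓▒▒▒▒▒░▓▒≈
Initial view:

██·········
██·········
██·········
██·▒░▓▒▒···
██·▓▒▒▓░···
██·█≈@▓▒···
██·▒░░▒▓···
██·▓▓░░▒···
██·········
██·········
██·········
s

██·········
██·········
██·▒░▓▒▒···
██·▓▒▒▓░···
██·█≈▓▓▒···
██·▒░@▒▓···
██·▓▓░░▒···
██·▒≈▓▒▒···
██·········
██·········
██·········

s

██·········
██·▒░▓▒▒···
██·▓▒▒▓░···
██·█≈▓▓▒···
██·▒░░▒▓···
██·▓▓@░▒···
██·▒≈▓▒▒···
██·░▓█▒▒···
██·········
██·········
██·········

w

███········
███·▒░▓▒▒··
███·▓▒▒▓░··
███▒█≈▓▓▒··
███≈▒░░▒▓··
███▒▓@░░▒··
███▓▒≈▓▒▒··
███▒░▓█▒▒··
███········
███········
███········

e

██·········
██·▒░▓▒▒···
██·▓▒▒▓░···
██▒█≈▓▓▒···
██≈▒░░▒▓···
██▒▓▓@░▒···
██▓▒≈▓▒▒···
██▒░▓█▒▒···
██·········
██·········
██·········

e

█··········
█·▒░▓▒▒····
█·▓▒▒▓░····
█▒█≈▓▓▒░···
█≈▒░░▒▓▓···
█▒▓▓░@▒▓···
█▓▒≈▓▒▒≈···
█▒░▓█▒▒█···
█··········
█··········
█··········

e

···········
·▒░▓▒▒·····
·▓▒▒▓░·····
▒█≈▓▓▒░▓···
≈▒░░▒▓▓█···
▒▓▓░░@▓▒···
▓▒≈▓▒▒≈▒···
▒░▓█▒▒█▒···
···········
···········
···········

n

···········
···········
·▒░▓▒▒·····
·▓▒▒▓░▓▒···
▒█≈▓▓▒░▓···
≈▒░░▒@▓█···
▒▓▓░░▒▓▒···
▓▒≈▓▒▒≈▒···
▒░▓█▒▒█▒···
···········
···········

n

···········
···········
···········
·▒░▓▒▒▓░···
·▓▒▒▓░▓▒···
▒█≈▓▓@░▓···
≈▒░░▒▓▓█···
▒▓▓░░▒▓▒···
▓▒≈▓▒▒≈▒···
▒░▓█▒▒█▒···
···········

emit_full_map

·▒░▓▒▒▓░
·▓▒▒▓░▓▒
▒█≈▓▓@░▓
≈▒░░▒▓▓█
▒▓▓░░▒▓▒
▓▒≈▓▒▒≈▒
▒░▓█▒▒█▒

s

···········
···········
·▒░▓▒▒▓░···
·▓▒▒▓░▓▒···
▒█≈▓▓▒░▓···
≈▒░░▒@▓█···
▒▓▓░░▒▓▒···
▓▒≈▓▒▒≈▒···
▒░▓█▒▒█▒···
···········
···········

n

···········
···········
···········
·▒░▓▒▒▓░···
·▓▒▒▓░▓▒···
▒█≈▓▓@░▓···
≈▒░░▒▓▓█···
▒▓▓░░▒▓▒···
▓▒≈▓▒▒≈▒···
▒░▓█▒▒█▒···
···········

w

█··········
█··········
█··········
█·▒░▓▒▒▓░··
█·▓▒▒▓░▓▒··
█▒█≈▓@▒░▓··
█≈▒░░▒▓▓█··
█▒▓▓░░▒▓▒··
█▓▒≈▓▒▒≈▒··
█▒░▓█▒▒█▒··
█··········

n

███████████
█··········
█··········
█··▓▒░█≈···
█·▒░▓▒▒▓░··
█·▓▒▒@░▓▒··
█▒█≈▓▓▒░▓··
█≈▒░░▒▓▓█··
█▒▓▓░░▒▓▒··
█▓▒≈▓▒▒≈▒··
█▒░▓█▒▒█▒··

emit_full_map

··▓▒░█≈·
·▒░▓▒▒▓░
·▓▒▒@░▓▒
▒█≈▓▓▒░▓
≈▒░░▒▓▓█
▒▓▓░░▒▓▒
▓▒≈▓▒▒≈▒
▒░▓█▒▒█▒

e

███████████
···········
···········
··▓▒░█≈░···
·▒░▓▒▒▓░···
·▓▒▒▓@▓▒···
▒█≈▓▓▒░▓···
≈▒░░▒▓▓█···
▒▓▓░░▒▓▒···
▓▒≈▓▒▒≈▒···
▒░▓█▒▒█▒···

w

███████████
█··········
█··········
█··▓▒░█≈░··
█·▒░▓▒▒▓░··
█·▓▒▒@░▓▒··
█▒█≈▓▓▒░▓··
█≈▒░░▒▓▓█··
█▒▓▓░░▒▓▒··
█▓▒≈▓▒▒≈▒··
█▒░▓█▒▒█▒··

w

███████████
██·········
██·········
██·▒▓▒░█≈░·
██·▒░▓▒▒▓░·
██·▓▒@▓░▓▒·
██▒█≈▓▓▒░▓·
██≈▒░░▒▓▓█·
██▒▓▓░░▒▓▒·
██▓▒≈▓▒▒≈▒·
██▒░▓█▒▒█▒·

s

██·········
██·········
██·▒▓▒░█≈░·
██·▒░▓▒▒▓░·
██·▓▒▒▓░▓▒·
██▒█≈@▓▒░▓·
██≈▒░░▒▓▓█·
██▒▓▓░░▒▓▒·
██▓▒≈▓▒▒≈▒·
██▒░▓█▒▒█▒·
██·········

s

██·········
██·▒▓▒░█≈░·
██·▒░▓▒▒▓░·
██·▓▒▒▓░▓▒·
██▒█≈▓▓▒░▓·
██≈▒░@▒▓▓█·
██▒▓▓░░▒▓▒·
██▓▒≈▓▒▒≈▒·
██▒░▓█▒▒█▒·
██·········
██·········

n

██·········
██·········
██·▒▓▒░█≈░·
██·▒░▓▒▒▓░·
██·▓▒▒▓░▓▒·
██▒█≈@▓▒░▓·
██≈▒░░▒▓▓█·
██▒▓▓░░▒▓▒·
██▓▒≈▓▒▒≈▒·
██▒░▓█▒▒█▒·
██·········

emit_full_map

·▒▓▒░█≈░
·▒░▓▒▒▓░
·▓▒▒▓░▓▒
▒█≈@▓▒░▓
≈▒░░▒▓▓█
▒▓▓░░▒▓▒
▓▒≈▓▒▒≈▒
▒░▓█▒▒█▒


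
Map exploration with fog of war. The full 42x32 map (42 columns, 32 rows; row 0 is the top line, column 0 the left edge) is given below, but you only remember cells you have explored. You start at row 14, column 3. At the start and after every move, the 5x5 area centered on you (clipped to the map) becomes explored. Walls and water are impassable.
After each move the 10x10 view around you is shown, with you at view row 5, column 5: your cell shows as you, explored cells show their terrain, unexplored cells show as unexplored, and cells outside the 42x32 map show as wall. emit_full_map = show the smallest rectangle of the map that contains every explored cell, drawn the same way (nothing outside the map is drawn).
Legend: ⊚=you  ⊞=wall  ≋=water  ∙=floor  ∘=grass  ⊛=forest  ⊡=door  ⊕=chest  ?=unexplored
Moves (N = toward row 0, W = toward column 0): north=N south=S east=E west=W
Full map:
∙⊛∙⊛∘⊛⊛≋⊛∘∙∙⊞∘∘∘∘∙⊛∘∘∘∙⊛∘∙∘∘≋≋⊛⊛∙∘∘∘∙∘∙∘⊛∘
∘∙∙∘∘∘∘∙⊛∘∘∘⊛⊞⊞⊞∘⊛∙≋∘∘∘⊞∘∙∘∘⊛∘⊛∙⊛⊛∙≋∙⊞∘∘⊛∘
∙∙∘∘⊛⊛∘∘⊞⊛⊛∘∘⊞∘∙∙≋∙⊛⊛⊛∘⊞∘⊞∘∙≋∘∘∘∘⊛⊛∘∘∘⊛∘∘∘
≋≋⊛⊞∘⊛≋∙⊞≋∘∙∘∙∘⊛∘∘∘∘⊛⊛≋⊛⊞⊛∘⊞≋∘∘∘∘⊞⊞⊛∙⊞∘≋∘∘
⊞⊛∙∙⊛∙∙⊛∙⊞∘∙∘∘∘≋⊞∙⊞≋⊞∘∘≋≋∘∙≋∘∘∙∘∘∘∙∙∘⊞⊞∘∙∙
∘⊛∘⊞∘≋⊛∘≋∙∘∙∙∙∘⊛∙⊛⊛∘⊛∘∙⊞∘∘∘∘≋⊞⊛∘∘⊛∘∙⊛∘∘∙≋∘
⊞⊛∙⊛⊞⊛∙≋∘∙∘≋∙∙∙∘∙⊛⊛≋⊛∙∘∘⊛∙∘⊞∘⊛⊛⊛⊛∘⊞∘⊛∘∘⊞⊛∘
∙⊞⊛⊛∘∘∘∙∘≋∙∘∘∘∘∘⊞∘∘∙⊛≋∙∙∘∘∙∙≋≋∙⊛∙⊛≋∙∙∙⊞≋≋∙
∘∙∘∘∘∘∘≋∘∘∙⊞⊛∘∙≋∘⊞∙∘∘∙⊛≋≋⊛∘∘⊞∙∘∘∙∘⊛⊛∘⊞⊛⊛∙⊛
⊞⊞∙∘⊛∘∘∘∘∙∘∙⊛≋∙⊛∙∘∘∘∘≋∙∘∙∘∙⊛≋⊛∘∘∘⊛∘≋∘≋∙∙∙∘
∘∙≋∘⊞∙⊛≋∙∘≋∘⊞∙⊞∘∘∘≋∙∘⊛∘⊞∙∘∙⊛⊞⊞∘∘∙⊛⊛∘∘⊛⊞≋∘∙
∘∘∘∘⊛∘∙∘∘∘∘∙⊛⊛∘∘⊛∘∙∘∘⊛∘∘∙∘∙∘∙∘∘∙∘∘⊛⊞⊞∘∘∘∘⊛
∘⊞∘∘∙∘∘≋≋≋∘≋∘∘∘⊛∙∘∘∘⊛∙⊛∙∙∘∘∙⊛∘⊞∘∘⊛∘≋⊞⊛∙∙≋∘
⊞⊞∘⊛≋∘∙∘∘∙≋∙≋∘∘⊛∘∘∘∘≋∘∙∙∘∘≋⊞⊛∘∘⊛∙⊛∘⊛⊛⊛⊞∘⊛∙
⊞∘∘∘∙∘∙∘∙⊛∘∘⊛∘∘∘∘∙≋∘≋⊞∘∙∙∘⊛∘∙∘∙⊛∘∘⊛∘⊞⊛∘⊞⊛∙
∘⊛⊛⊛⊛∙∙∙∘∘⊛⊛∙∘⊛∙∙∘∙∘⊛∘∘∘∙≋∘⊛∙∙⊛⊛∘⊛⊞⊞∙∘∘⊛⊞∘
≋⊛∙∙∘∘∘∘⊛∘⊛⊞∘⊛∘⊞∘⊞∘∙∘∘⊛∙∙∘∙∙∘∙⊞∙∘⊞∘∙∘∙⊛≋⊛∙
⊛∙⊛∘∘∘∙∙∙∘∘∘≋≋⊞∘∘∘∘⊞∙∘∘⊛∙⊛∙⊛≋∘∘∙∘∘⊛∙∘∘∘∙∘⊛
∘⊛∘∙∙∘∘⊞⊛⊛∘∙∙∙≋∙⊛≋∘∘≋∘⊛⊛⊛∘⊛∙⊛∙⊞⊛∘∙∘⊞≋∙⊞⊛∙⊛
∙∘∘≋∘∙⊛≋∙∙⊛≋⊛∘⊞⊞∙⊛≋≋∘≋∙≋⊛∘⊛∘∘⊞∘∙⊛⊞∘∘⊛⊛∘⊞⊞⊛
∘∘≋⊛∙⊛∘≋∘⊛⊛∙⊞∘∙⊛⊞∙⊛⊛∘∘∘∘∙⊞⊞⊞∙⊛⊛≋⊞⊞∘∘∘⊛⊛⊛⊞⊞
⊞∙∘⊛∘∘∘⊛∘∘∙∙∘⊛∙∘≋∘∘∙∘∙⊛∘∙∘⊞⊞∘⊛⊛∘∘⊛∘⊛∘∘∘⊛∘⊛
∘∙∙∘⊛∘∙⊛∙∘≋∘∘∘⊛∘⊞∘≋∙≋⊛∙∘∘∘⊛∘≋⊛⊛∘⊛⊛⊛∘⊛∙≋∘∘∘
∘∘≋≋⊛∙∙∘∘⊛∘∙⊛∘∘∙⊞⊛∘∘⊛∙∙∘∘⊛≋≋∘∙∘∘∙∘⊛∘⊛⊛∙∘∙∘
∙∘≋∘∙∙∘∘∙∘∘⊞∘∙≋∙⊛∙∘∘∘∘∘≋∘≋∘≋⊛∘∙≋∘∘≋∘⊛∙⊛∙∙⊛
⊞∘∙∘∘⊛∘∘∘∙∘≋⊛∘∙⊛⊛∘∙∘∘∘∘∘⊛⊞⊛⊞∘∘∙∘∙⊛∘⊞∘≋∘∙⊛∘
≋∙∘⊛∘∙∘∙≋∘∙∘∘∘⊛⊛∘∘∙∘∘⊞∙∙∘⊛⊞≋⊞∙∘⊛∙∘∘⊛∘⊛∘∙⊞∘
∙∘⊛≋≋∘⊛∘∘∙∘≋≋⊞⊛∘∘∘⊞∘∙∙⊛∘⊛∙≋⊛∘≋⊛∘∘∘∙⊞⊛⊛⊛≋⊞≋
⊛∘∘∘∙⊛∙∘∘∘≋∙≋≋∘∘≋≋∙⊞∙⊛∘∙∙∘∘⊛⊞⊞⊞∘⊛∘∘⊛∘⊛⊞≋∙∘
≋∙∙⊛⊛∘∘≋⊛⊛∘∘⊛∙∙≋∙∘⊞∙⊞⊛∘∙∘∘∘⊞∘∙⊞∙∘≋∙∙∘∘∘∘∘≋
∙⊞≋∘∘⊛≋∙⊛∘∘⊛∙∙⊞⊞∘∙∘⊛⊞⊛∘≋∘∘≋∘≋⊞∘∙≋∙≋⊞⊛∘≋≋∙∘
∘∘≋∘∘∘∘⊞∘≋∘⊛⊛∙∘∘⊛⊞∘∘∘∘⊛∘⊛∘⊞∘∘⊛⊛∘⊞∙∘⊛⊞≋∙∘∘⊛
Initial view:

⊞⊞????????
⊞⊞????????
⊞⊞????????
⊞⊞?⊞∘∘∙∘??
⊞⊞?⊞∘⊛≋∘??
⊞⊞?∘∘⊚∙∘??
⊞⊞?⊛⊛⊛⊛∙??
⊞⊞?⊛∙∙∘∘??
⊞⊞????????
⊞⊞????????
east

⊞?????????
⊞?????????
⊞?????????
⊞?⊞∘∘∙∘∘??
⊞?⊞∘⊛≋∘∙??
⊞?∘∘∘⊚∘∙??
⊞?⊛⊛⊛⊛∙∙??
⊞?⊛∙∙∘∘∘??
⊞?????????
⊞?????????

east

??????????
??????????
??????????
?⊞∘∘∙∘∘≋??
?⊞∘⊛≋∘∙∘??
?∘∘∘∙⊚∙∘??
?⊛⊛⊛⊛∙∙∙??
?⊛∙∙∘∘∘∘??
??????????
??????????

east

??????????
??????????
??????????
⊞∘∘∙∘∘≋≋??
⊞∘⊛≋∘∙∘∘??
∘∘∘∙∘⊚∘∙??
⊛⊛⊛⊛∙∙∙∘??
⊛∙∙∘∘∘∘⊛??
??????????
??????????

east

??????????
??????????
??????????
∘∘∙∘∘≋≋≋??
∘⊛≋∘∙∘∘∙??
∘∘∙∘∙⊚∙⊛??
⊛⊛⊛∙∙∙∘∘??
∙∙∘∘∘∘⊛∘??
??????????
??????????

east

??????????
??????????
??????????
∘∙∘∘≋≋≋∘??
⊛≋∘∙∘∘∙≋??
∘∙∘∙∘⊚⊛∘??
⊛⊛∙∙∙∘∘⊛??
∙∘∘∘∘⊛∘⊛??
??????????
??????????

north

??????????
??????????
??????????
???∙∘∘∘∘??
∘∙∘∘≋≋≋∘??
⊛≋∘∙∘⊚∙≋??
∘∙∘∙∘∙⊛∘??
⊛⊛∙∙∙∘∘⊛??
∙∘∘∘∘⊛∘⊛??
??????????

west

??????????
??????????
??????????
???∘∙∘∘∘∘?
∘∘∙∘∘≋≋≋∘?
∘⊛≋∘∙⊚∘∙≋?
∘∘∙∘∙∘∙⊛∘?
⊛⊛⊛∙∙∙∘∘⊛?
∙∙∘∘∘∘⊛∘⊛?
??????????

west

??????????
??????????
??????????
???⊛∘∙∘∘∘∘
⊞∘∘∙∘∘≋≋≋∘
⊞∘⊛≋∘⊚∘∘∙≋
∘∘∘∙∘∙∘∙⊛∘
⊛⊛⊛⊛∙∙∙∘∘⊛
⊛∙∙∘∘∘∘⊛∘⊛
??????????

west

??????????
??????????
??????????
???∘⊛∘∙∘∘∘
?⊞∘∘∙∘∘≋≋≋
?⊞∘⊛≋⊚∙∘∘∙
?∘∘∘∙∘∙∘∙⊛
?⊛⊛⊛⊛∙∙∙∘∘
?⊛∙∙∘∘∘∘⊛∘
??????????

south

??????????
??????????
???∘⊛∘∙∘∘∘
?⊞∘∘∙∘∘≋≋≋
?⊞∘⊛≋∘∙∘∘∙
?∘∘∘∙⊚∙∘∙⊛
?⊛⊛⊛⊛∙∙∙∘∘
?⊛∙∙∘∘∘∘⊛∘
??????????
??????????

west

⊞?????????
⊞?????????
⊞???∘⊛∘∙∘∘
⊞?⊞∘∘∙∘∘≋≋
⊞?⊞∘⊛≋∘∙∘∘
⊞?∘∘∘⊚∘∙∘∙
⊞?⊛⊛⊛⊛∙∙∙∘
⊞?⊛∙∙∘∘∘∘⊛
⊞?????????
⊞?????????

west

⊞⊞????????
⊞⊞????????
⊞⊞???∘⊛∘∙∘
⊞⊞?⊞∘∘∙∘∘≋
⊞⊞?⊞∘⊛≋∘∙∘
⊞⊞?∘∘⊚∙∘∙∘
⊞⊞?⊛⊛⊛⊛∙∙∙
⊞⊞?⊛∙∙∘∘∘∘
⊞⊞????????
⊞⊞????????

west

⊞⊞⊞???????
⊞⊞⊞???????
⊞⊞⊞???∘⊛∘∙
⊞⊞⊞∘⊞∘∘∙∘∘
⊞⊞⊞⊞⊞∘⊛≋∘∙
⊞⊞⊞⊞∘⊚∘∙∘∙
⊞⊞⊞∘⊛⊛⊛⊛∙∙
⊞⊞⊞≋⊛∙∙∘∘∘
⊞⊞⊞???????
⊞⊞⊞???????

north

⊞⊞⊞???????
⊞⊞⊞???????
⊞⊞⊞???????
⊞⊞⊞∘∘∘∘⊛∘∙
⊞⊞⊞∘⊞∘∘∙∘∘
⊞⊞⊞⊞⊞⊚⊛≋∘∙
⊞⊞⊞⊞∘∘∘∙∘∙
⊞⊞⊞∘⊛⊛⊛⊛∙∙
⊞⊞⊞≋⊛∙∙∘∘∘
⊞⊞⊞???????

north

⊞⊞⊞???????
⊞⊞⊞???????
⊞⊞⊞???????
⊞⊞⊞∘∙≋∘⊞??
⊞⊞⊞∘∘∘∘⊛∘∙
⊞⊞⊞∘⊞⊚∘∙∘∘
⊞⊞⊞⊞⊞∘⊛≋∘∙
⊞⊞⊞⊞∘∘∘∙∘∙
⊞⊞⊞∘⊛⊛⊛⊛∙∙
⊞⊞⊞≋⊛∙∙∘∘∘

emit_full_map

∘∙≋∘⊞??????
∘∘∘∘⊛∘∙∘∘∘∘
∘⊞⊚∘∙∘∘≋≋≋∘
⊞⊞∘⊛≋∘∙∘∘∙≋
⊞∘∘∘∙∘∙∘∙⊛∘
∘⊛⊛⊛⊛∙∙∙∘∘⊛
≋⊛∙∙∘∘∘∘⊛∘⊛

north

⊞⊞⊞???????
⊞⊞⊞???????
⊞⊞⊞???????
⊞⊞⊞⊞⊞∙∘⊛??
⊞⊞⊞∘∙≋∘⊞??
⊞⊞⊞∘∘⊚∘⊛∘∙
⊞⊞⊞∘⊞∘∘∙∘∘
⊞⊞⊞⊞⊞∘⊛≋∘∙
⊞⊞⊞⊞∘∘∘∙∘∙
⊞⊞⊞∘⊛⊛⊛⊛∙∙

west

⊞⊞⊞⊞??????
⊞⊞⊞⊞??????
⊞⊞⊞⊞??????
⊞⊞⊞⊞⊞⊞∙∘⊛?
⊞⊞⊞⊞∘∙≋∘⊞?
⊞⊞⊞⊞∘⊚∘∘⊛∘
⊞⊞⊞⊞∘⊞∘∘∙∘
⊞⊞⊞⊞⊞⊞∘⊛≋∘
⊞⊞⊞⊞⊞∘∘∘∙∘
⊞⊞⊞⊞∘⊛⊛⊛⊛∙

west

⊞⊞⊞⊞⊞?????
⊞⊞⊞⊞⊞?????
⊞⊞⊞⊞⊞?????
⊞⊞⊞⊞⊞⊞⊞∙∘⊛
⊞⊞⊞⊞⊞∘∙≋∘⊞
⊞⊞⊞⊞⊞⊚∘∘∘⊛
⊞⊞⊞⊞⊞∘⊞∘∘∙
⊞⊞⊞⊞⊞⊞⊞∘⊛≋
⊞⊞⊞⊞⊞⊞∘∘∘∙
⊞⊞⊞⊞⊞∘⊛⊛⊛⊛

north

⊞⊞⊞⊞⊞?????
⊞⊞⊞⊞⊞?????
⊞⊞⊞⊞⊞?????
⊞⊞⊞⊞⊞∘∙∘??
⊞⊞⊞⊞⊞⊞⊞∙∘⊛
⊞⊞⊞⊞⊞⊚∙≋∘⊞
⊞⊞⊞⊞⊞∘∘∘∘⊛
⊞⊞⊞⊞⊞∘⊞∘∘∙
⊞⊞⊞⊞⊞⊞⊞∘⊛≋
⊞⊞⊞⊞⊞⊞∘∘∘∙

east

⊞⊞⊞⊞??????
⊞⊞⊞⊞??????
⊞⊞⊞⊞??????
⊞⊞⊞⊞∘∙∘∘??
⊞⊞⊞⊞⊞⊞∙∘⊛?
⊞⊞⊞⊞∘⊚≋∘⊞?
⊞⊞⊞⊞∘∘∘∘⊛∘
⊞⊞⊞⊞∘⊞∘∘∙∘
⊞⊞⊞⊞⊞⊞∘⊛≋∘
⊞⊞⊞⊞⊞∘∘∘∙∘

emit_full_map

∘∙∘∘???????
⊞⊞∙∘⊛??????
∘⊚≋∘⊞??????
∘∘∘∘⊛∘∙∘∘∘∘
∘⊞∘∘∙∘∘≋≋≋∘
⊞⊞∘⊛≋∘∙∘∘∙≋
⊞∘∘∘∙∘∙∘∙⊛∘
∘⊛⊛⊛⊛∙∙∙∘∘⊛
≋⊛∙∙∘∘∘∘⊛∘⊛

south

⊞⊞⊞⊞??????
⊞⊞⊞⊞??????
⊞⊞⊞⊞∘∙∘∘??
⊞⊞⊞⊞⊞⊞∙∘⊛?
⊞⊞⊞⊞∘∙≋∘⊞?
⊞⊞⊞⊞∘⊚∘∘⊛∘
⊞⊞⊞⊞∘⊞∘∘∙∘
⊞⊞⊞⊞⊞⊞∘⊛≋∘
⊞⊞⊞⊞⊞∘∘∘∙∘
⊞⊞⊞⊞∘⊛⊛⊛⊛∙

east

⊞⊞⊞???????
⊞⊞⊞???????
⊞⊞⊞∘∙∘∘???
⊞⊞⊞⊞⊞∙∘⊛??
⊞⊞⊞∘∙≋∘⊞??
⊞⊞⊞∘∘⊚∘⊛∘∙
⊞⊞⊞∘⊞∘∘∙∘∘
⊞⊞⊞⊞⊞∘⊛≋∘∙
⊞⊞⊞⊞∘∘∘∙∘∙
⊞⊞⊞∘⊛⊛⊛⊛∙∙

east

⊞⊞????????
⊞⊞????????
⊞⊞∘∙∘∘????
⊞⊞⊞⊞∙∘⊛∘??
⊞⊞∘∙≋∘⊞∙??
⊞⊞∘∘∘⊚⊛∘∙∘
⊞⊞∘⊞∘∘∙∘∘≋
⊞⊞⊞⊞∘⊛≋∘∙∘
⊞⊞⊞∘∘∘∙∘∙∘
⊞⊞∘⊛⊛⊛⊛∙∙∙

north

⊞⊞????????
⊞⊞????????
⊞⊞????????
⊞⊞∘∙∘∘∘∘??
⊞⊞⊞⊞∙∘⊛∘??
⊞⊞∘∙≋⊚⊞∙??
⊞⊞∘∘∘∘⊛∘∙∘
⊞⊞∘⊞∘∘∙∘∘≋
⊞⊞⊞⊞∘⊛≋∘∙∘
⊞⊞⊞∘∘∘∙∘∙∘

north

⊞⊞????????
⊞⊞????????
⊞⊞????????
⊞⊞?⊞⊛⊛∘∘??
⊞⊞∘∙∘∘∘∘??
⊞⊞⊞⊞∙⊚⊛∘??
⊞⊞∘∙≋∘⊞∙??
⊞⊞∘∘∘∘⊛∘∙∘
⊞⊞∘⊞∘∘∙∘∘≋
⊞⊞⊞⊞∘⊛≋∘∙∘

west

⊞⊞⊞???????
⊞⊞⊞???????
⊞⊞⊞???????
⊞⊞⊞∙⊞⊛⊛∘∘?
⊞⊞⊞∘∙∘∘∘∘?
⊞⊞⊞⊞⊞⊚∘⊛∘?
⊞⊞⊞∘∙≋∘⊞∙?
⊞⊞⊞∘∘∘∘⊛∘∙
⊞⊞⊞∘⊞∘∘∙∘∘
⊞⊞⊞⊞⊞∘⊛≋∘∙

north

⊞⊞⊞???????
⊞⊞⊞???????
⊞⊞⊞???????
⊞⊞⊞⊞⊛∙⊛⊞??
⊞⊞⊞∙⊞⊛⊛∘∘?
⊞⊞⊞∘∙⊚∘∘∘?
⊞⊞⊞⊞⊞∙∘⊛∘?
⊞⊞⊞∘∙≋∘⊞∙?
⊞⊞⊞∘∘∘∘⊛∘∙
⊞⊞⊞∘⊞∘∘∙∘∘

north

⊞⊞⊞???????
⊞⊞⊞???????
⊞⊞⊞???????
⊞⊞⊞∘⊛∘⊞∘??
⊞⊞⊞⊞⊛∙⊛⊞??
⊞⊞⊞∙⊞⊚⊛∘∘?
⊞⊞⊞∘∙∘∘∘∘?
⊞⊞⊞⊞⊞∙∘⊛∘?
⊞⊞⊞∘∙≋∘⊞∙?
⊞⊞⊞∘∘∘∘⊛∘∙

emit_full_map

∘⊛∘⊞∘??????
⊞⊛∙⊛⊞??????
∙⊞⊚⊛∘∘?????
∘∙∘∘∘∘?????
⊞⊞∙∘⊛∘?????
∘∙≋∘⊞∙?????
∘∘∘∘⊛∘∙∘∘∘∘
∘⊞∘∘∙∘∘≋≋≋∘
⊞⊞∘⊛≋∘∙∘∘∙≋
⊞∘∘∘∙∘∙∘∙⊛∘
∘⊛⊛⊛⊛∙∙∙∘∘⊛
≋⊛∙∙∘∘∘∘⊛∘⊛

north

⊞⊞⊞???????
⊞⊞⊞???????
⊞⊞⊞???????
⊞⊞⊞⊞⊛∙∙⊛??
⊞⊞⊞∘⊛∘⊞∘??
⊞⊞⊞⊞⊛⊚⊛⊞??
⊞⊞⊞∙⊞⊛⊛∘∘?
⊞⊞⊞∘∙∘∘∘∘?
⊞⊞⊞⊞⊞∙∘⊛∘?
⊞⊞⊞∘∙≋∘⊞∙?

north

⊞⊞⊞???????
⊞⊞⊞???????
⊞⊞⊞???????
⊞⊞⊞≋≋⊛⊞∘??
⊞⊞⊞⊞⊛∙∙⊛??
⊞⊞⊞∘⊛⊚⊞∘??
⊞⊞⊞⊞⊛∙⊛⊞??
⊞⊞⊞∙⊞⊛⊛∘∘?
⊞⊞⊞∘∙∘∘∘∘?
⊞⊞⊞⊞⊞∙∘⊛∘?

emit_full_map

≋≋⊛⊞∘??????
⊞⊛∙∙⊛??????
∘⊛⊚⊞∘??????
⊞⊛∙⊛⊞??????
∙⊞⊛⊛∘∘?????
∘∙∘∘∘∘?????
⊞⊞∙∘⊛∘?????
∘∙≋∘⊞∙?????
∘∘∘∘⊛∘∙∘∘∘∘
∘⊞∘∘∙∘∘≋≋≋∘
⊞⊞∘⊛≋∘∙∘∘∙≋
⊞∘∘∘∙∘∙∘∙⊛∘
∘⊛⊛⊛⊛∙∙∙∘∘⊛
≋⊛∙∙∘∘∘∘⊛∘⊛
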